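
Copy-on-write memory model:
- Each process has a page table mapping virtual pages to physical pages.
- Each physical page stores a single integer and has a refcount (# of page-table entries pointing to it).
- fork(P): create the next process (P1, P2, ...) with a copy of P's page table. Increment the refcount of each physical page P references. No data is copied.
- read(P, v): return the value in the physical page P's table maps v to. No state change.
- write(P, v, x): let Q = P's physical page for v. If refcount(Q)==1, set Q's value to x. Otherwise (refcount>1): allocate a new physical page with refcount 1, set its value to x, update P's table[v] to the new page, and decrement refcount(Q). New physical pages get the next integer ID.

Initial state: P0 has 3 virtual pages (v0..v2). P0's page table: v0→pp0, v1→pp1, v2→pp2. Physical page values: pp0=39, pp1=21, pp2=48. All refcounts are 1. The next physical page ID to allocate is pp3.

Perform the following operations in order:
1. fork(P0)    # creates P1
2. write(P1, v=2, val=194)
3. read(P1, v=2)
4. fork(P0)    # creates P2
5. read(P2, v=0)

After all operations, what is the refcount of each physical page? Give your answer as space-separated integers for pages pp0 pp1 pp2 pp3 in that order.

Answer: 3 3 2 1

Derivation:
Op 1: fork(P0) -> P1. 3 ppages; refcounts: pp0:2 pp1:2 pp2:2
Op 2: write(P1, v2, 194). refcount(pp2)=2>1 -> COPY to pp3. 4 ppages; refcounts: pp0:2 pp1:2 pp2:1 pp3:1
Op 3: read(P1, v2) -> 194. No state change.
Op 4: fork(P0) -> P2. 4 ppages; refcounts: pp0:3 pp1:3 pp2:2 pp3:1
Op 5: read(P2, v0) -> 39. No state change.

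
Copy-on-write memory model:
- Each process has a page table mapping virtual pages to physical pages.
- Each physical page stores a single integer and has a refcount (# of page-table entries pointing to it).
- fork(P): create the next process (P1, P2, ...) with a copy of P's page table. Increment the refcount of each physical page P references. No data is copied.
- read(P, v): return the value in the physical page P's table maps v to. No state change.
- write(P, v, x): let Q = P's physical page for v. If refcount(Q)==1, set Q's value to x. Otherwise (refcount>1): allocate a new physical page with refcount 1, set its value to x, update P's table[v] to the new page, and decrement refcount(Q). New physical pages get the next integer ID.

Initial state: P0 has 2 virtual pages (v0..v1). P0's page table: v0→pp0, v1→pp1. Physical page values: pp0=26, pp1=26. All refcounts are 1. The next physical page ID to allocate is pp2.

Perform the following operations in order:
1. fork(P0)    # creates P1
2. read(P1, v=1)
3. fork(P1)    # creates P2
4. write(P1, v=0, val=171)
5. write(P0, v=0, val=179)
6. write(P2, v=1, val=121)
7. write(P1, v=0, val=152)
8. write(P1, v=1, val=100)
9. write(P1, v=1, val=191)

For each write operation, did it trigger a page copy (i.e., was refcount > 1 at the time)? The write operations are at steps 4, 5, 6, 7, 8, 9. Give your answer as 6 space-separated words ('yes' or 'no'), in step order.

Op 1: fork(P0) -> P1. 2 ppages; refcounts: pp0:2 pp1:2
Op 2: read(P1, v1) -> 26. No state change.
Op 3: fork(P1) -> P2. 2 ppages; refcounts: pp0:3 pp1:3
Op 4: write(P1, v0, 171). refcount(pp0)=3>1 -> COPY to pp2. 3 ppages; refcounts: pp0:2 pp1:3 pp2:1
Op 5: write(P0, v0, 179). refcount(pp0)=2>1 -> COPY to pp3. 4 ppages; refcounts: pp0:1 pp1:3 pp2:1 pp3:1
Op 6: write(P2, v1, 121). refcount(pp1)=3>1 -> COPY to pp4. 5 ppages; refcounts: pp0:1 pp1:2 pp2:1 pp3:1 pp4:1
Op 7: write(P1, v0, 152). refcount(pp2)=1 -> write in place. 5 ppages; refcounts: pp0:1 pp1:2 pp2:1 pp3:1 pp4:1
Op 8: write(P1, v1, 100). refcount(pp1)=2>1 -> COPY to pp5. 6 ppages; refcounts: pp0:1 pp1:1 pp2:1 pp3:1 pp4:1 pp5:1
Op 9: write(P1, v1, 191). refcount(pp5)=1 -> write in place. 6 ppages; refcounts: pp0:1 pp1:1 pp2:1 pp3:1 pp4:1 pp5:1

yes yes yes no yes no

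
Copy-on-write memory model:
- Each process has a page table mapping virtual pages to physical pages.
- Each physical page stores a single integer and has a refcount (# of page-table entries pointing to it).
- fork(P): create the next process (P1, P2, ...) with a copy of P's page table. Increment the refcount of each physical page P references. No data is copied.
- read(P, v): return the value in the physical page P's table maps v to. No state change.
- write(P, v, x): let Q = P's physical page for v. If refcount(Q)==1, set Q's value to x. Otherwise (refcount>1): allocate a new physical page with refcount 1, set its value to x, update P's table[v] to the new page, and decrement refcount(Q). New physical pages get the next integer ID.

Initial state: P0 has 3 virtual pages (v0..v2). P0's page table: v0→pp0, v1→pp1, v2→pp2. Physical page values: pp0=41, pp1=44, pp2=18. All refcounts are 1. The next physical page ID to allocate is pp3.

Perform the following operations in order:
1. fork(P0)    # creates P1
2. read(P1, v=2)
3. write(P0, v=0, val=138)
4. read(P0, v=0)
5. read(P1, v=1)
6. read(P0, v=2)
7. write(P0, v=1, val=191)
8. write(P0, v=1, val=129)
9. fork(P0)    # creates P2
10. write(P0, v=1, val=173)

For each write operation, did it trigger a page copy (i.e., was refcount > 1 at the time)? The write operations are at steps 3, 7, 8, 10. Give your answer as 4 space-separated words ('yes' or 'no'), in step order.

Op 1: fork(P0) -> P1. 3 ppages; refcounts: pp0:2 pp1:2 pp2:2
Op 2: read(P1, v2) -> 18. No state change.
Op 3: write(P0, v0, 138). refcount(pp0)=2>1 -> COPY to pp3. 4 ppages; refcounts: pp0:1 pp1:2 pp2:2 pp3:1
Op 4: read(P0, v0) -> 138. No state change.
Op 5: read(P1, v1) -> 44. No state change.
Op 6: read(P0, v2) -> 18. No state change.
Op 7: write(P0, v1, 191). refcount(pp1)=2>1 -> COPY to pp4. 5 ppages; refcounts: pp0:1 pp1:1 pp2:2 pp3:1 pp4:1
Op 8: write(P0, v1, 129). refcount(pp4)=1 -> write in place. 5 ppages; refcounts: pp0:1 pp1:1 pp2:2 pp3:1 pp4:1
Op 9: fork(P0) -> P2. 5 ppages; refcounts: pp0:1 pp1:1 pp2:3 pp3:2 pp4:2
Op 10: write(P0, v1, 173). refcount(pp4)=2>1 -> COPY to pp5. 6 ppages; refcounts: pp0:1 pp1:1 pp2:3 pp3:2 pp4:1 pp5:1

yes yes no yes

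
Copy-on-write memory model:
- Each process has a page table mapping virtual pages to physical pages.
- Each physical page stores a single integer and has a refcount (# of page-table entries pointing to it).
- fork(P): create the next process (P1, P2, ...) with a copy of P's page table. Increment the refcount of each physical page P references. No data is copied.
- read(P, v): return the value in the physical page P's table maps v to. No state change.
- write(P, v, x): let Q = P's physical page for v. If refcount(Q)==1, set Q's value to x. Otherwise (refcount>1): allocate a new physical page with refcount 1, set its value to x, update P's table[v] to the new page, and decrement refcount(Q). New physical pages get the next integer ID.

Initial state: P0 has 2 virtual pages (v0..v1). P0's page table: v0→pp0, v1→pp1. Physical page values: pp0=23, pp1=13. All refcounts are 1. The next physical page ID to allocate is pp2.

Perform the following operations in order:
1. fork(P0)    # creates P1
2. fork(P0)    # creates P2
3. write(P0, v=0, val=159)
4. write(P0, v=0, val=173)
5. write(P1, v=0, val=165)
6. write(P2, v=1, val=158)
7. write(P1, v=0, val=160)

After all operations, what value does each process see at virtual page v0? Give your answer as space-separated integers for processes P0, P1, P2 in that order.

Op 1: fork(P0) -> P1. 2 ppages; refcounts: pp0:2 pp1:2
Op 2: fork(P0) -> P2. 2 ppages; refcounts: pp0:3 pp1:3
Op 3: write(P0, v0, 159). refcount(pp0)=3>1 -> COPY to pp2. 3 ppages; refcounts: pp0:2 pp1:3 pp2:1
Op 4: write(P0, v0, 173). refcount(pp2)=1 -> write in place. 3 ppages; refcounts: pp0:2 pp1:3 pp2:1
Op 5: write(P1, v0, 165). refcount(pp0)=2>1 -> COPY to pp3. 4 ppages; refcounts: pp0:1 pp1:3 pp2:1 pp3:1
Op 6: write(P2, v1, 158). refcount(pp1)=3>1 -> COPY to pp4. 5 ppages; refcounts: pp0:1 pp1:2 pp2:1 pp3:1 pp4:1
Op 7: write(P1, v0, 160). refcount(pp3)=1 -> write in place. 5 ppages; refcounts: pp0:1 pp1:2 pp2:1 pp3:1 pp4:1
P0: v0 -> pp2 = 173
P1: v0 -> pp3 = 160
P2: v0 -> pp0 = 23

Answer: 173 160 23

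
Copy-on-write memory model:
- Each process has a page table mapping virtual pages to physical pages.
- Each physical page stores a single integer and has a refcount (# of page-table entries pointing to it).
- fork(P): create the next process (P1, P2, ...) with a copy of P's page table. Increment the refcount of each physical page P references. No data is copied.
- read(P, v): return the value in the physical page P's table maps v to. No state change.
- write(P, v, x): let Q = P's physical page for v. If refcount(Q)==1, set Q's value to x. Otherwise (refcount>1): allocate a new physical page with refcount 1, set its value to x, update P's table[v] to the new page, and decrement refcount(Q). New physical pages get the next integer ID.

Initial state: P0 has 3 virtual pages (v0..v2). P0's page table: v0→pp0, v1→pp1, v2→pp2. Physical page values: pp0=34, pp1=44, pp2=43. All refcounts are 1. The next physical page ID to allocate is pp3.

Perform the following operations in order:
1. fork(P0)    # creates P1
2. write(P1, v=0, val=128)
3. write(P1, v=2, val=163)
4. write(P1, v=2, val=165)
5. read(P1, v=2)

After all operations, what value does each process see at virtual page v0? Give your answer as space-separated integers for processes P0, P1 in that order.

Answer: 34 128

Derivation:
Op 1: fork(P0) -> P1. 3 ppages; refcounts: pp0:2 pp1:2 pp2:2
Op 2: write(P1, v0, 128). refcount(pp0)=2>1 -> COPY to pp3. 4 ppages; refcounts: pp0:1 pp1:2 pp2:2 pp3:1
Op 3: write(P1, v2, 163). refcount(pp2)=2>1 -> COPY to pp4. 5 ppages; refcounts: pp0:1 pp1:2 pp2:1 pp3:1 pp4:1
Op 4: write(P1, v2, 165). refcount(pp4)=1 -> write in place. 5 ppages; refcounts: pp0:1 pp1:2 pp2:1 pp3:1 pp4:1
Op 5: read(P1, v2) -> 165. No state change.
P0: v0 -> pp0 = 34
P1: v0 -> pp3 = 128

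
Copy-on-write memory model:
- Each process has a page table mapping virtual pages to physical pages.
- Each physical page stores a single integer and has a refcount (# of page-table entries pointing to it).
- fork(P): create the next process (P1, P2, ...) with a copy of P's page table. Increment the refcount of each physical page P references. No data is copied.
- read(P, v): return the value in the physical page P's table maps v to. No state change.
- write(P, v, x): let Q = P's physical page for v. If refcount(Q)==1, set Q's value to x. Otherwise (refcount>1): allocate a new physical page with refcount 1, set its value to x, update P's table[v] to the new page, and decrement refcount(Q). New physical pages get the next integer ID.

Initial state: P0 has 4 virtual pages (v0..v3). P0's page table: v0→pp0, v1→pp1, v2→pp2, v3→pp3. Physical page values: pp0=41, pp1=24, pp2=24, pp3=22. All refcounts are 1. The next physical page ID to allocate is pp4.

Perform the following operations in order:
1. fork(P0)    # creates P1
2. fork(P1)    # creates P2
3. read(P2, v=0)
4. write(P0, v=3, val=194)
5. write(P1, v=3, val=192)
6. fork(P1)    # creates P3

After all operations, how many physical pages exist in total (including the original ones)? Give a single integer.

Op 1: fork(P0) -> P1. 4 ppages; refcounts: pp0:2 pp1:2 pp2:2 pp3:2
Op 2: fork(P1) -> P2. 4 ppages; refcounts: pp0:3 pp1:3 pp2:3 pp3:3
Op 3: read(P2, v0) -> 41. No state change.
Op 4: write(P0, v3, 194). refcount(pp3)=3>1 -> COPY to pp4. 5 ppages; refcounts: pp0:3 pp1:3 pp2:3 pp3:2 pp4:1
Op 5: write(P1, v3, 192). refcount(pp3)=2>1 -> COPY to pp5. 6 ppages; refcounts: pp0:3 pp1:3 pp2:3 pp3:1 pp4:1 pp5:1
Op 6: fork(P1) -> P3. 6 ppages; refcounts: pp0:4 pp1:4 pp2:4 pp3:1 pp4:1 pp5:2

Answer: 6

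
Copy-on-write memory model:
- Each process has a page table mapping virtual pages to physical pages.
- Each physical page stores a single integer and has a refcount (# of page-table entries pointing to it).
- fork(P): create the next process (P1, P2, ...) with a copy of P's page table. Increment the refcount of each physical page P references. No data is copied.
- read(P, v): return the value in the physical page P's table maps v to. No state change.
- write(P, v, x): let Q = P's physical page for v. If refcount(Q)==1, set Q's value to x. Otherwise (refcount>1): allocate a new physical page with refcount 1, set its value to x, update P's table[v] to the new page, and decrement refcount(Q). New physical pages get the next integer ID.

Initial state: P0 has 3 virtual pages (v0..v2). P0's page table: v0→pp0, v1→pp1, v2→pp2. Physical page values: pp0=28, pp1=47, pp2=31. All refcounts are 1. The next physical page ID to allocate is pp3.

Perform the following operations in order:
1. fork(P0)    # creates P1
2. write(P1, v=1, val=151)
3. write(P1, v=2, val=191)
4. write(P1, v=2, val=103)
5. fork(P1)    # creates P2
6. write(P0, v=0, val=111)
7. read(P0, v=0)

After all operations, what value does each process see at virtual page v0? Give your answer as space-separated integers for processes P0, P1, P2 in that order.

Answer: 111 28 28

Derivation:
Op 1: fork(P0) -> P1. 3 ppages; refcounts: pp0:2 pp1:2 pp2:2
Op 2: write(P1, v1, 151). refcount(pp1)=2>1 -> COPY to pp3. 4 ppages; refcounts: pp0:2 pp1:1 pp2:2 pp3:1
Op 3: write(P1, v2, 191). refcount(pp2)=2>1 -> COPY to pp4. 5 ppages; refcounts: pp0:2 pp1:1 pp2:1 pp3:1 pp4:1
Op 4: write(P1, v2, 103). refcount(pp4)=1 -> write in place. 5 ppages; refcounts: pp0:2 pp1:1 pp2:1 pp3:1 pp4:1
Op 5: fork(P1) -> P2. 5 ppages; refcounts: pp0:3 pp1:1 pp2:1 pp3:2 pp4:2
Op 6: write(P0, v0, 111). refcount(pp0)=3>1 -> COPY to pp5. 6 ppages; refcounts: pp0:2 pp1:1 pp2:1 pp3:2 pp4:2 pp5:1
Op 7: read(P0, v0) -> 111. No state change.
P0: v0 -> pp5 = 111
P1: v0 -> pp0 = 28
P2: v0 -> pp0 = 28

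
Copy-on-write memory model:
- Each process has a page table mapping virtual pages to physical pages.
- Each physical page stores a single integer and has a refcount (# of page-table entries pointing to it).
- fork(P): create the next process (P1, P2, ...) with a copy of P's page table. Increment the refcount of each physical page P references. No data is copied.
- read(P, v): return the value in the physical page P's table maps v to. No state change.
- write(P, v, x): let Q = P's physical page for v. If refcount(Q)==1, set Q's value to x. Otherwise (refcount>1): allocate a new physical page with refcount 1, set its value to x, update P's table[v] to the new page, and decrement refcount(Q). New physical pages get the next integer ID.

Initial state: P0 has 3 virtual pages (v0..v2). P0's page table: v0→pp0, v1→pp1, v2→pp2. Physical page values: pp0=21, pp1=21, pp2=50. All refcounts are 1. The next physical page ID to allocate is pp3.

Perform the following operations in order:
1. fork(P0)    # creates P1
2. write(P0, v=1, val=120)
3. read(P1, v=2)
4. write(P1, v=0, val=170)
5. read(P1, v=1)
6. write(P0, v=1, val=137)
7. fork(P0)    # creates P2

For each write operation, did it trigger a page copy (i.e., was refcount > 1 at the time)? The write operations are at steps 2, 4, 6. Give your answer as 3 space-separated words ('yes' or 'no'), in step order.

Op 1: fork(P0) -> P1. 3 ppages; refcounts: pp0:2 pp1:2 pp2:2
Op 2: write(P0, v1, 120). refcount(pp1)=2>1 -> COPY to pp3. 4 ppages; refcounts: pp0:2 pp1:1 pp2:2 pp3:1
Op 3: read(P1, v2) -> 50. No state change.
Op 4: write(P1, v0, 170). refcount(pp0)=2>1 -> COPY to pp4. 5 ppages; refcounts: pp0:1 pp1:1 pp2:2 pp3:1 pp4:1
Op 5: read(P1, v1) -> 21. No state change.
Op 6: write(P0, v1, 137). refcount(pp3)=1 -> write in place. 5 ppages; refcounts: pp0:1 pp1:1 pp2:2 pp3:1 pp4:1
Op 7: fork(P0) -> P2. 5 ppages; refcounts: pp0:2 pp1:1 pp2:3 pp3:2 pp4:1

yes yes no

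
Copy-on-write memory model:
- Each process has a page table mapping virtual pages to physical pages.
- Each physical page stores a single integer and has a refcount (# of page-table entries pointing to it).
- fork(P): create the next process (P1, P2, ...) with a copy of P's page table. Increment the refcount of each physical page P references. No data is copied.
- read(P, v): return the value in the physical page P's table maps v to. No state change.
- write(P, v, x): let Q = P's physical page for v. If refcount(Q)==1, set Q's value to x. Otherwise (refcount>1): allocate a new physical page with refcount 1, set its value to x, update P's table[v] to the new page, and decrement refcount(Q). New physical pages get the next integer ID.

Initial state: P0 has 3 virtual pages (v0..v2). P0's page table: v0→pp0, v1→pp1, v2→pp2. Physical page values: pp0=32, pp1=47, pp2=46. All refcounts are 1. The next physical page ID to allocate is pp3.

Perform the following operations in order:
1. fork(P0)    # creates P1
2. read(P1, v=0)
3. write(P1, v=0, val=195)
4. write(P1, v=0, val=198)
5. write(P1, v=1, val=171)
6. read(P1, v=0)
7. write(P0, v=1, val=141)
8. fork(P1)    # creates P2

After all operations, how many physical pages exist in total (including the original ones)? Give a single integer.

Answer: 5

Derivation:
Op 1: fork(P0) -> P1. 3 ppages; refcounts: pp0:2 pp1:2 pp2:2
Op 2: read(P1, v0) -> 32. No state change.
Op 3: write(P1, v0, 195). refcount(pp0)=2>1 -> COPY to pp3. 4 ppages; refcounts: pp0:1 pp1:2 pp2:2 pp3:1
Op 4: write(P1, v0, 198). refcount(pp3)=1 -> write in place. 4 ppages; refcounts: pp0:1 pp1:2 pp2:2 pp3:1
Op 5: write(P1, v1, 171). refcount(pp1)=2>1 -> COPY to pp4. 5 ppages; refcounts: pp0:1 pp1:1 pp2:2 pp3:1 pp4:1
Op 6: read(P1, v0) -> 198. No state change.
Op 7: write(P0, v1, 141). refcount(pp1)=1 -> write in place. 5 ppages; refcounts: pp0:1 pp1:1 pp2:2 pp3:1 pp4:1
Op 8: fork(P1) -> P2. 5 ppages; refcounts: pp0:1 pp1:1 pp2:3 pp3:2 pp4:2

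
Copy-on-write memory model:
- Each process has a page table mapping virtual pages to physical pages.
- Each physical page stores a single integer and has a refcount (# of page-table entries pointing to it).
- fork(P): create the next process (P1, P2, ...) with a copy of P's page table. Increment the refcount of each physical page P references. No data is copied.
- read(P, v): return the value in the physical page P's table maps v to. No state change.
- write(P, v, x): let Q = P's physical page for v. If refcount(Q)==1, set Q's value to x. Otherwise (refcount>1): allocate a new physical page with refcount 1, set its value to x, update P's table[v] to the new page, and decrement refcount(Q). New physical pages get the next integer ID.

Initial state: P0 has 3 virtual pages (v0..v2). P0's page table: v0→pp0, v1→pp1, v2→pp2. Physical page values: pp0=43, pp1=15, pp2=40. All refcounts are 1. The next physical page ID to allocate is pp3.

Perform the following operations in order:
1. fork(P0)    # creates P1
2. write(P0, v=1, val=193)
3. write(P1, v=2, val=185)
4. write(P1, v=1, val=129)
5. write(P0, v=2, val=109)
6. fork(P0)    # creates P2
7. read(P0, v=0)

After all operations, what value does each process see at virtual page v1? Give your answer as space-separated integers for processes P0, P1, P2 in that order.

Op 1: fork(P0) -> P1. 3 ppages; refcounts: pp0:2 pp1:2 pp2:2
Op 2: write(P0, v1, 193). refcount(pp1)=2>1 -> COPY to pp3. 4 ppages; refcounts: pp0:2 pp1:1 pp2:2 pp3:1
Op 3: write(P1, v2, 185). refcount(pp2)=2>1 -> COPY to pp4. 5 ppages; refcounts: pp0:2 pp1:1 pp2:1 pp3:1 pp4:1
Op 4: write(P1, v1, 129). refcount(pp1)=1 -> write in place. 5 ppages; refcounts: pp0:2 pp1:1 pp2:1 pp3:1 pp4:1
Op 5: write(P0, v2, 109). refcount(pp2)=1 -> write in place. 5 ppages; refcounts: pp0:2 pp1:1 pp2:1 pp3:1 pp4:1
Op 6: fork(P0) -> P2. 5 ppages; refcounts: pp0:3 pp1:1 pp2:2 pp3:2 pp4:1
Op 7: read(P0, v0) -> 43. No state change.
P0: v1 -> pp3 = 193
P1: v1 -> pp1 = 129
P2: v1 -> pp3 = 193

Answer: 193 129 193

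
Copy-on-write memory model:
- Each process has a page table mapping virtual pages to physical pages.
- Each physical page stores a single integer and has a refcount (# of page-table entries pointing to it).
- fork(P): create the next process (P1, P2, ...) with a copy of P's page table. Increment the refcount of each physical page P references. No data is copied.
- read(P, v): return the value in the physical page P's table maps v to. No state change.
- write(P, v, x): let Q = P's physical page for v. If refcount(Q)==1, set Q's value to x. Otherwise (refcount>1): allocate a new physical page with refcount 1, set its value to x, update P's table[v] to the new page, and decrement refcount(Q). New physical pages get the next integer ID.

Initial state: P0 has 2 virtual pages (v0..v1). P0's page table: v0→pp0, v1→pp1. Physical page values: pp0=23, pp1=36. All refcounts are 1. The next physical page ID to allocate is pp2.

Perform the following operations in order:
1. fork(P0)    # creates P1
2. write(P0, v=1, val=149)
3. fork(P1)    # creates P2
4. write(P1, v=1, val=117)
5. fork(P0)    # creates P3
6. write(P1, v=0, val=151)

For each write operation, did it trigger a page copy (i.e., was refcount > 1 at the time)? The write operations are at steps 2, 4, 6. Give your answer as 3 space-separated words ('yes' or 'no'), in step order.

Op 1: fork(P0) -> P1. 2 ppages; refcounts: pp0:2 pp1:2
Op 2: write(P0, v1, 149). refcount(pp1)=2>1 -> COPY to pp2. 3 ppages; refcounts: pp0:2 pp1:1 pp2:1
Op 3: fork(P1) -> P2. 3 ppages; refcounts: pp0:3 pp1:2 pp2:1
Op 4: write(P1, v1, 117). refcount(pp1)=2>1 -> COPY to pp3. 4 ppages; refcounts: pp0:3 pp1:1 pp2:1 pp3:1
Op 5: fork(P0) -> P3. 4 ppages; refcounts: pp0:4 pp1:1 pp2:2 pp3:1
Op 6: write(P1, v0, 151). refcount(pp0)=4>1 -> COPY to pp4. 5 ppages; refcounts: pp0:3 pp1:1 pp2:2 pp3:1 pp4:1

yes yes yes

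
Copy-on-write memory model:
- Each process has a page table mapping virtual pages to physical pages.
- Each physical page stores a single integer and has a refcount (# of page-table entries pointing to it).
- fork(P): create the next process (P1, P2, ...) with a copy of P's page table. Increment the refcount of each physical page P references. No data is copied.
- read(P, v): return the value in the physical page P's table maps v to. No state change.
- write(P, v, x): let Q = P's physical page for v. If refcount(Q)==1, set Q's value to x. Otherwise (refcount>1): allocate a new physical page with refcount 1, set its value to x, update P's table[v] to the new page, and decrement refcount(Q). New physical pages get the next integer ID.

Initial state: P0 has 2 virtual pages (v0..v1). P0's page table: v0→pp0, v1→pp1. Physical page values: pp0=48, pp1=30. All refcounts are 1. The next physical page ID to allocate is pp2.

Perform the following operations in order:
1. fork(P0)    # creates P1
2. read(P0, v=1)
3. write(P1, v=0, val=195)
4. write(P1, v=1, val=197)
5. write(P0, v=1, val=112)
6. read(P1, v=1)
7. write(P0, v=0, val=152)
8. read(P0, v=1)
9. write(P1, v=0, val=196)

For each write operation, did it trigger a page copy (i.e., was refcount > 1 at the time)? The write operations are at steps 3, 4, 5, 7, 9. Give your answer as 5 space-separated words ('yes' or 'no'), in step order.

Op 1: fork(P0) -> P1. 2 ppages; refcounts: pp0:2 pp1:2
Op 2: read(P0, v1) -> 30. No state change.
Op 3: write(P1, v0, 195). refcount(pp0)=2>1 -> COPY to pp2. 3 ppages; refcounts: pp0:1 pp1:2 pp2:1
Op 4: write(P1, v1, 197). refcount(pp1)=2>1 -> COPY to pp3. 4 ppages; refcounts: pp0:1 pp1:1 pp2:1 pp3:1
Op 5: write(P0, v1, 112). refcount(pp1)=1 -> write in place. 4 ppages; refcounts: pp0:1 pp1:1 pp2:1 pp3:1
Op 6: read(P1, v1) -> 197. No state change.
Op 7: write(P0, v0, 152). refcount(pp0)=1 -> write in place. 4 ppages; refcounts: pp0:1 pp1:1 pp2:1 pp3:1
Op 8: read(P0, v1) -> 112. No state change.
Op 9: write(P1, v0, 196). refcount(pp2)=1 -> write in place. 4 ppages; refcounts: pp0:1 pp1:1 pp2:1 pp3:1

yes yes no no no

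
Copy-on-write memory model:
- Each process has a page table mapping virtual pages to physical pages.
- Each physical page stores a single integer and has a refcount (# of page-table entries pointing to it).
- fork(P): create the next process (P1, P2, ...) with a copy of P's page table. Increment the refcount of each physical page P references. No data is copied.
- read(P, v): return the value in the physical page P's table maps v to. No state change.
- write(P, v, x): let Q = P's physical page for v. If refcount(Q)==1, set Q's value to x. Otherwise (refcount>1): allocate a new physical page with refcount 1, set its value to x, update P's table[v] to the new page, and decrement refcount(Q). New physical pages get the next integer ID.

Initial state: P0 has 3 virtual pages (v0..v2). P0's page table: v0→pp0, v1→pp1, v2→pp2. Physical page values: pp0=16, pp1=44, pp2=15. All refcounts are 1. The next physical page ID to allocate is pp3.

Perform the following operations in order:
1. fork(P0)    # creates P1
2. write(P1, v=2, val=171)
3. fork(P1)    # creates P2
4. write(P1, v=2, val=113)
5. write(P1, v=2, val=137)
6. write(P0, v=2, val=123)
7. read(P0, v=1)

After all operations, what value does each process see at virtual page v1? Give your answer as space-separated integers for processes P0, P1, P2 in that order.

Answer: 44 44 44

Derivation:
Op 1: fork(P0) -> P1. 3 ppages; refcounts: pp0:2 pp1:2 pp2:2
Op 2: write(P1, v2, 171). refcount(pp2)=2>1 -> COPY to pp3. 4 ppages; refcounts: pp0:2 pp1:2 pp2:1 pp3:1
Op 3: fork(P1) -> P2. 4 ppages; refcounts: pp0:3 pp1:3 pp2:1 pp3:2
Op 4: write(P1, v2, 113). refcount(pp3)=2>1 -> COPY to pp4. 5 ppages; refcounts: pp0:3 pp1:3 pp2:1 pp3:1 pp4:1
Op 5: write(P1, v2, 137). refcount(pp4)=1 -> write in place. 5 ppages; refcounts: pp0:3 pp1:3 pp2:1 pp3:1 pp4:1
Op 6: write(P0, v2, 123). refcount(pp2)=1 -> write in place. 5 ppages; refcounts: pp0:3 pp1:3 pp2:1 pp3:1 pp4:1
Op 7: read(P0, v1) -> 44. No state change.
P0: v1 -> pp1 = 44
P1: v1 -> pp1 = 44
P2: v1 -> pp1 = 44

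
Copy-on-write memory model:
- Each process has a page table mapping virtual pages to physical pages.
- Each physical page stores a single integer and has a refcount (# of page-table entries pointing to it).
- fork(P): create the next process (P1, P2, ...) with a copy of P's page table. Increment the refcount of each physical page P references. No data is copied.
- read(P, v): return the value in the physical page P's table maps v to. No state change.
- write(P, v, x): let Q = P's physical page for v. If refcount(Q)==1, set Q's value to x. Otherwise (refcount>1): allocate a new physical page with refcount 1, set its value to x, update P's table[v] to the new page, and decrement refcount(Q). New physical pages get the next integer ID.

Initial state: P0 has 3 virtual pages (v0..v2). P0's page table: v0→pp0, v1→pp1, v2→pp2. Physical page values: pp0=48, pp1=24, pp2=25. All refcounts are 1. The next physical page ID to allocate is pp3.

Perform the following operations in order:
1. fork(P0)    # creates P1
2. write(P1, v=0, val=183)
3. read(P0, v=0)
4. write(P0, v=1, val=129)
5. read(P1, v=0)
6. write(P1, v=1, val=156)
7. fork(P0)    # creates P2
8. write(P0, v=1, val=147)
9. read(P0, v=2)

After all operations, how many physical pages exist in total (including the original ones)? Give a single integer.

Op 1: fork(P0) -> P1. 3 ppages; refcounts: pp0:2 pp1:2 pp2:2
Op 2: write(P1, v0, 183). refcount(pp0)=2>1 -> COPY to pp3. 4 ppages; refcounts: pp0:1 pp1:2 pp2:2 pp3:1
Op 3: read(P0, v0) -> 48. No state change.
Op 4: write(P0, v1, 129). refcount(pp1)=2>1 -> COPY to pp4. 5 ppages; refcounts: pp0:1 pp1:1 pp2:2 pp3:1 pp4:1
Op 5: read(P1, v0) -> 183. No state change.
Op 6: write(P1, v1, 156). refcount(pp1)=1 -> write in place. 5 ppages; refcounts: pp0:1 pp1:1 pp2:2 pp3:1 pp4:1
Op 7: fork(P0) -> P2. 5 ppages; refcounts: pp0:2 pp1:1 pp2:3 pp3:1 pp4:2
Op 8: write(P0, v1, 147). refcount(pp4)=2>1 -> COPY to pp5. 6 ppages; refcounts: pp0:2 pp1:1 pp2:3 pp3:1 pp4:1 pp5:1
Op 9: read(P0, v2) -> 25. No state change.

Answer: 6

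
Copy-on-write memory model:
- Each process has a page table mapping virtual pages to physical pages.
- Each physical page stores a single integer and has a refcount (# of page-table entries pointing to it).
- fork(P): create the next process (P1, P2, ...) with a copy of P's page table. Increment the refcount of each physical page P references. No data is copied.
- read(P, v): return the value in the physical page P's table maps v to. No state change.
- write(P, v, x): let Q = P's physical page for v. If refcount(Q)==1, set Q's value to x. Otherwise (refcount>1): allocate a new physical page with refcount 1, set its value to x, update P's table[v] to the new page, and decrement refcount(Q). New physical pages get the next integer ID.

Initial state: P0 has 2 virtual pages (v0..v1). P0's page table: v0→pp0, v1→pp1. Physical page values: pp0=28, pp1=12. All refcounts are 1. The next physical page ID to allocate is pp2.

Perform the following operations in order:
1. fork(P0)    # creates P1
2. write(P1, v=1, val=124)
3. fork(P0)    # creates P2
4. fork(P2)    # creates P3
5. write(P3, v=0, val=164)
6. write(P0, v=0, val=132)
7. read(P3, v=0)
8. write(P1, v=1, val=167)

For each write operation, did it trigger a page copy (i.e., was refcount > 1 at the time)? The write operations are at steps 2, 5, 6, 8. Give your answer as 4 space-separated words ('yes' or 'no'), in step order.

Op 1: fork(P0) -> P1. 2 ppages; refcounts: pp0:2 pp1:2
Op 2: write(P1, v1, 124). refcount(pp1)=2>1 -> COPY to pp2. 3 ppages; refcounts: pp0:2 pp1:1 pp2:1
Op 3: fork(P0) -> P2. 3 ppages; refcounts: pp0:3 pp1:2 pp2:1
Op 4: fork(P2) -> P3. 3 ppages; refcounts: pp0:4 pp1:3 pp2:1
Op 5: write(P3, v0, 164). refcount(pp0)=4>1 -> COPY to pp3. 4 ppages; refcounts: pp0:3 pp1:3 pp2:1 pp3:1
Op 6: write(P0, v0, 132). refcount(pp0)=3>1 -> COPY to pp4. 5 ppages; refcounts: pp0:2 pp1:3 pp2:1 pp3:1 pp4:1
Op 7: read(P3, v0) -> 164. No state change.
Op 8: write(P1, v1, 167). refcount(pp2)=1 -> write in place. 5 ppages; refcounts: pp0:2 pp1:3 pp2:1 pp3:1 pp4:1

yes yes yes no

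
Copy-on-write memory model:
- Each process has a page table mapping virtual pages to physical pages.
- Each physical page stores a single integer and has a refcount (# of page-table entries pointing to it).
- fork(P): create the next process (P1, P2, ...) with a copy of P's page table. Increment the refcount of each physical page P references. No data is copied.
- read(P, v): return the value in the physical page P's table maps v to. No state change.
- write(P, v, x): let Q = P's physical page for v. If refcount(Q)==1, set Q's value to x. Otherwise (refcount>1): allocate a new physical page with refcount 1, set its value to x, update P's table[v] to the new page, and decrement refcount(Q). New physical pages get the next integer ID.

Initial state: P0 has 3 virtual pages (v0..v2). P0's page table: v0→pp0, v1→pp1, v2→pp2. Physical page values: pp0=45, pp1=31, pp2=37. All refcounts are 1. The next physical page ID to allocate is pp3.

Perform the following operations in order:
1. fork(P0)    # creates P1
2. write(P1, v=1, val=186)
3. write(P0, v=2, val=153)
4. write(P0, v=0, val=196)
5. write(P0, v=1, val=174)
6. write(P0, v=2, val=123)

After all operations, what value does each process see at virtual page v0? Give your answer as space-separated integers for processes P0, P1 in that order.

Answer: 196 45

Derivation:
Op 1: fork(P0) -> P1. 3 ppages; refcounts: pp0:2 pp1:2 pp2:2
Op 2: write(P1, v1, 186). refcount(pp1)=2>1 -> COPY to pp3. 4 ppages; refcounts: pp0:2 pp1:1 pp2:2 pp3:1
Op 3: write(P0, v2, 153). refcount(pp2)=2>1 -> COPY to pp4. 5 ppages; refcounts: pp0:2 pp1:1 pp2:1 pp3:1 pp4:1
Op 4: write(P0, v0, 196). refcount(pp0)=2>1 -> COPY to pp5. 6 ppages; refcounts: pp0:1 pp1:1 pp2:1 pp3:1 pp4:1 pp5:1
Op 5: write(P0, v1, 174). refcount(pp1)=1 -> write in place. 6 ppages; refcounts: pp0:1 pp1:1 pp2:1 pp3:1 pp4:1 pp5:1
Op 6: write(P0, v2, 123). refcount(pp4)=1 -> write in place. 6 ppages; refcounts: pp0:1 pp1:1 pp2:1 pp3:1 pp4:1 pp5:1
P0: v0 -> pp5 = 196
P1: v0 -> pp0 = 45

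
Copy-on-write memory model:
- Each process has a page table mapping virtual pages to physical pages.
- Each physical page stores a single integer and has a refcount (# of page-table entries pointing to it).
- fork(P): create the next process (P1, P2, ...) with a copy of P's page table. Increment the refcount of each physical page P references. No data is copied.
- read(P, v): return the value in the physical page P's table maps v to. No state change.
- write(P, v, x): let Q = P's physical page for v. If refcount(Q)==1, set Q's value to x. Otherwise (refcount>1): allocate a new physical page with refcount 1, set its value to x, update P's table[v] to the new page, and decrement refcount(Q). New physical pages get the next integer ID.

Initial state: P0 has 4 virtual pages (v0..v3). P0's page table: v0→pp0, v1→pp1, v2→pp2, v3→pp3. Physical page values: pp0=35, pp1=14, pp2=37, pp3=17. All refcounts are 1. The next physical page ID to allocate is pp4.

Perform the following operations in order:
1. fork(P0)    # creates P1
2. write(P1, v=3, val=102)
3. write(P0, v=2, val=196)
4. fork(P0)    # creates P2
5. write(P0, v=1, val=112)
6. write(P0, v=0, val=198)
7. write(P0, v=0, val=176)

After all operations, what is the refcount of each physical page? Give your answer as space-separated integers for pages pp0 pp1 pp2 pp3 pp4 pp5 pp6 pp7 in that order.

Op 1: fork(P0) -> P1. 4 ppages; refcounts: pp0:2 pp1:2 pp2:2 pp3:2
Op 2: write(P1, v3, 102). refcount(pp3)=2>1 -> COPY to pp4. 5 ppages; refcounts: pp0:2 pp1:2 pp2:2 pp3:1 pp4:1
Op 3: write(P0, v2, 196). refcount(pp2)=2>1 -> COPY to pp5. 6 ppages; refcounts: pp0:2 pp1:2 pp2:1 pp3:1 pp4:1 pp5:1
Op 4: fork(P0) -> P2. 6 ppages; refcounts: pp0:3 pp1:3 pp2:1 pp3:2 pp4:1 pp5:2
Op 5: write(P0, v1, 112). refcount(pp1)=3>1 -> COPY to pp6. 7 ppages; refcounts: pp0:3 pp1:2 pp2:1 pp3:2 pp4:1 pp5:2 pp6:1
Op 6: write(P0, v0, 198). refcount(pp0)=3>1 -> COPY to pp7. 8 ppages; refcounts: pp0:2 pp1:2 pp2:1 pp3:2 pp4:1 pp5:2 pp6:1 pp7:1
Op 7: write(P0, v0, 176). refcount(pp7)=1 -> write in place. 8 ppages; refcounts: pp0:2 pp1:2 pp2:1 pp3:2 pp4:1 pp5:2 pp6:1 pp7:1

Answer: 2 2 1 2 1 2 1 1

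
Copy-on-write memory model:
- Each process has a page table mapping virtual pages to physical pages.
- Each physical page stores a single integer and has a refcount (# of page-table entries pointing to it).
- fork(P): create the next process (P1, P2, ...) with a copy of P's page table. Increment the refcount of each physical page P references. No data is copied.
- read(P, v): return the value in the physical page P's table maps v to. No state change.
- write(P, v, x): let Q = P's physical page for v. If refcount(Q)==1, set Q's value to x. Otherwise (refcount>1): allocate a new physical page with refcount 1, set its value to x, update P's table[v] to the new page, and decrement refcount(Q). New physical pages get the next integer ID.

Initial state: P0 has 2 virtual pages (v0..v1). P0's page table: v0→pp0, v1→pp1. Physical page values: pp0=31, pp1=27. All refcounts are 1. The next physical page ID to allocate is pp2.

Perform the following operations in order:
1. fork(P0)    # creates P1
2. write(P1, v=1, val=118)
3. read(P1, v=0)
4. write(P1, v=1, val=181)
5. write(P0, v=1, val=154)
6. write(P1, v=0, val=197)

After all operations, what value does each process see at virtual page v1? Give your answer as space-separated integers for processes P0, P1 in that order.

Op 1: fork(P0) -> P1. 2 ppages; refcounts: pp0:2 pp1:2
Op 2: write(P1, v1, 118). refcount(pp1)=2>1 -> COPY to pp2. 3 ppages; refcounts: pp0:2 pp1:1 pp2:1
Op 3: read(P1, v0) -> 31. No state change.
Op 4: write(P1, v1, 181). refcount(pp2)=1 -> write in place. 3 ppages; refcounts: pp0:2 pp1:1 pp2:1
Op 5: write(P0, v1, 154). refcount(pp1)=1 -> write in place. 3 ppages; refcounts: pp0:2 pp1:1 pp2:1
Op 6: write(P1, v0, 197). refcount(pp0)=2>1 -> COPY to pp3. 4 ppages; refcounts: pp0:1 pp1:1 pp2:1 pp3:1
P0: v1 -> pp1 = 154
P1: v1 -> pp2 = 181

Answer: 154 181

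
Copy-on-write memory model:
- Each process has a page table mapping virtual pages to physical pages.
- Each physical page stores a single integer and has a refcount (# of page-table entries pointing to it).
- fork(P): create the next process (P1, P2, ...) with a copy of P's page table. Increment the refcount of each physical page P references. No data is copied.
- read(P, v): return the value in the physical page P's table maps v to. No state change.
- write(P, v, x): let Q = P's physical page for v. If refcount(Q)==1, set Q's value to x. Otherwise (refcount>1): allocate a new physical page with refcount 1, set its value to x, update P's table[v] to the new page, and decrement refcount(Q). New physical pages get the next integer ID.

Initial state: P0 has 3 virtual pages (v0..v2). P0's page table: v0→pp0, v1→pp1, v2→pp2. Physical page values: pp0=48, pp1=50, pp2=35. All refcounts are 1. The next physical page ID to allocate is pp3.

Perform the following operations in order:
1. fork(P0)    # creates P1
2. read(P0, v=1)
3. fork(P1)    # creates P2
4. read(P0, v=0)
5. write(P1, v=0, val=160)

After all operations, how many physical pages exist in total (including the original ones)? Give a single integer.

Op 1: fork(P0) -> P1. 3 ppages; refcounts: pp0:2 pp1:2 pp2:2
Op 2: read(P0, v1) -> 50. No state change.
Op 3: fork(P1) -> P2. 3 ppages; refcounts: pp0:3 pp1:3 pp2:3
Op 4: read(P0, v0) -> 48. No state change.
Op 5: write(P1, v0, 160). refcount(pp0)=3>1 -> COPY to pp3. 4 ppages; refcounts: pp0:2 pp1:3 pp2:3 pp3:1

Answer: 4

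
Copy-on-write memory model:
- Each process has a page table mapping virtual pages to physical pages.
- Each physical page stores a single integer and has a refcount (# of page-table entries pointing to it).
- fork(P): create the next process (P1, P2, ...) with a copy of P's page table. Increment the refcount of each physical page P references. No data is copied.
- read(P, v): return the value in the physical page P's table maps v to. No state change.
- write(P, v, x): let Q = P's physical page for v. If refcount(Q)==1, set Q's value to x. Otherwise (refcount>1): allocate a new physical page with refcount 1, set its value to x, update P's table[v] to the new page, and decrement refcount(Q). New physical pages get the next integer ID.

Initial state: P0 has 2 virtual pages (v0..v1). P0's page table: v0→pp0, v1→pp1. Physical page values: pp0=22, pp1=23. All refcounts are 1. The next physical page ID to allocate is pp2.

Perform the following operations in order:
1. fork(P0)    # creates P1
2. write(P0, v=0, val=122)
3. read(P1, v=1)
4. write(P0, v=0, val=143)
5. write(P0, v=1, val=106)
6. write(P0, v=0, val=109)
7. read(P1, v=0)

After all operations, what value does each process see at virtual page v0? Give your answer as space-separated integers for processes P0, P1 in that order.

Answer: 109 22

Derivation:
Op 1: fork(P0) -> P1. 2 ppages; refcounts: pp0:2 pp1:2
Op 2: write(P0, v0, 122). refcount(pp0)=2>1 -> COPY to pp2. 3 ppages; refcounts: pp0:1 pp1:2 pp2:1
Op 3: read(P1, v1) -> 23. No state change.
Op 4: write(P0, v0, 143). refcount(pp2)=1 -> write in place. 3 ppages; refcounts: pp0:1 pp1:2 pp2:1
Op 5: write(P0, v1, 106). refcount(pp1)=2>1 -> COPY to pp3. 4 ppages; refcounts: pp0:1 pp1:1 pp2:1 pp3:1
Op 6: write(P0, v0, 109). refcount(pp2)=1 -> write in place. 4 ppages; refcounts: pp0:1 pp1:1 pp2:1 pp3:1
Op 7: read(P1, v0) -> 22. No state change.
P0: v0 -> pp2 = 109
P1: v0 -> pp0 = 22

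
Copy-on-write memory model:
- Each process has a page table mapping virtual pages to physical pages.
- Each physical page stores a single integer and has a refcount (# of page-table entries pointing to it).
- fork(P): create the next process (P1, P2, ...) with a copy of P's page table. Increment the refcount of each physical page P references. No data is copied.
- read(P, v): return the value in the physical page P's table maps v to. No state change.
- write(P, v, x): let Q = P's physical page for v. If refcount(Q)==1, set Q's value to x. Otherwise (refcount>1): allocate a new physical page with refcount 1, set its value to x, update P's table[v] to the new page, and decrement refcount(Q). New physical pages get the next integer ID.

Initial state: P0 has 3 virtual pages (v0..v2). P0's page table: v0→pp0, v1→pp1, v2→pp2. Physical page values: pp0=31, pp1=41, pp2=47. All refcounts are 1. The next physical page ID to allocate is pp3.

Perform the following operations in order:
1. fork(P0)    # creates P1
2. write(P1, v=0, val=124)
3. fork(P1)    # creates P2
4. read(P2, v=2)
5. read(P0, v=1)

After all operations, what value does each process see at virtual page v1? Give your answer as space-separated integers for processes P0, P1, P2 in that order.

Op 1: fork(P0) -> P1. 3 ppages; refcounts: pp0:2 pp1:2 pp2:2
Op 2: write(P1, v0, 124). refcount(pp0)=2>1 -> COPY to pp3. 4 ppages; refcounts: pp0:1 pp1:2 pp2:2 pp3:1
Op 3: fork(P1) -> P2. 4 ppages; refcounts: pp0:1 pp1:3 pp2:3 pp3:2
Op 4: read(P2, v2) -> 47. No state change.
Op 5: read(P0, v1) -> 41. No state change.
P0: v1 -> pp1 = 41
P1: v1 -> pp1 = 41
P2: v1 -> pp1 = 41

Answer: 41 41 41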